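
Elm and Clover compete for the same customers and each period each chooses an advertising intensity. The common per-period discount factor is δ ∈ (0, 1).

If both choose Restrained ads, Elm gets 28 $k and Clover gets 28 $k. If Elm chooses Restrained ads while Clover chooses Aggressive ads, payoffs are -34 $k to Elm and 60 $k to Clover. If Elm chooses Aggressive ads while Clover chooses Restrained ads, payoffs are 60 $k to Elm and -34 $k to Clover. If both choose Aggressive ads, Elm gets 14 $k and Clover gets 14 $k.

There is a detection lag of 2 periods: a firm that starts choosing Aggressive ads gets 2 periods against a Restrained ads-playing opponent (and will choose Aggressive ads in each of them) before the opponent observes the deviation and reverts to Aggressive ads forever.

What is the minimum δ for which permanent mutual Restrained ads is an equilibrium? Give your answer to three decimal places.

0.834

Deviating for the 2 undetected periods gains 60−28 = 32 per period over cooperation, then loses 28−14 = 14 per period forever once punishment starts.
Gain: 32(1 + δ + … + δ^1); loss: 14·δ^2/(1−δ).
No profitable deviation ⇔ 32(1−δ^2) ≤ 14·δ^2, i.e. δ^2 ≥ 32/(32+14) = 16/23.
Hence δ ≥ (16/23)^(1/2) ≈ 0.834.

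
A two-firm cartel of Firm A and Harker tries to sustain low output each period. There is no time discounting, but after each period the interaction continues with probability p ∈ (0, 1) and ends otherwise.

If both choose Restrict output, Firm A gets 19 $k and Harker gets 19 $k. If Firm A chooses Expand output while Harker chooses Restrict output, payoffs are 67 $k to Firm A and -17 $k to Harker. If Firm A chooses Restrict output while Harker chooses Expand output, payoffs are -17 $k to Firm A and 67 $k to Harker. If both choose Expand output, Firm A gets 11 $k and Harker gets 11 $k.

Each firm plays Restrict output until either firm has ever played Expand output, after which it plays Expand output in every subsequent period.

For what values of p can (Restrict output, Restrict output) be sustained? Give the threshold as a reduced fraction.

Expected cooperation value is 19 + p·19 + p²·19 + … = 19/(1−p); deviation gives 67 + p·11/(1−p).
19 ≥ 67(1−p) + 11p ⇒ 56p ≥ 48 ⇒ p ≥ 48/56 = 6/7.

6/7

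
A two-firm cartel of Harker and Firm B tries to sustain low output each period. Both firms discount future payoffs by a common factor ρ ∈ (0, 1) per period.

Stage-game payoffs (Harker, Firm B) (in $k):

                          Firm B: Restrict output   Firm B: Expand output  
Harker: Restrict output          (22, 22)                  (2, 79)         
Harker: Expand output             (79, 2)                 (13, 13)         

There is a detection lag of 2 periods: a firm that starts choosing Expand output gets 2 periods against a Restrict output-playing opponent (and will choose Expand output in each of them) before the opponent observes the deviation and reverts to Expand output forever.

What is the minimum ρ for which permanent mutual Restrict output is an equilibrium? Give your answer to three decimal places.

0.929

A deviator earns 79 for 2 periods, then 13 forever; cooperating earns 22 forever. Multiplying the IC by (1−ρ):
22 ≥ 79(1−ρ^2) + 13ρ^2, so 66·ρ^2 ≥ 57 and ρ^2 ≥ 19/22.
ρ ≥ (19/22)^(1/2) ≈ 0.929.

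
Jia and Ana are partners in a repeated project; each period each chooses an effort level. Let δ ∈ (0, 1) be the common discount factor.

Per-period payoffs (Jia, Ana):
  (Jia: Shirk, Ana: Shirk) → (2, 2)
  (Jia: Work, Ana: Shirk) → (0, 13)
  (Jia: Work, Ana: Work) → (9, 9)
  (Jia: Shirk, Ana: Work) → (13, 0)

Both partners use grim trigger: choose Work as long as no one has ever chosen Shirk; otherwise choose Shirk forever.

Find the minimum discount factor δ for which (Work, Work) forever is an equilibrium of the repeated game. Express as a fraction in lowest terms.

4/11

Cooperation forever yields 9 each period: 9/(1−δ).
Deviating yields 13 once, then 2 forever: 13 + 2δ/(1−δ).
No profitable deviation requires 9/(1−δ) ≥ 13 + 2δ/(1−δ).
Multiplying by (1−δ): 9 ≥ 13(1−δ) + 2δ = 13 − 11δ.
So 11δ ≥ 4, i.e. δ ≥ 4/11.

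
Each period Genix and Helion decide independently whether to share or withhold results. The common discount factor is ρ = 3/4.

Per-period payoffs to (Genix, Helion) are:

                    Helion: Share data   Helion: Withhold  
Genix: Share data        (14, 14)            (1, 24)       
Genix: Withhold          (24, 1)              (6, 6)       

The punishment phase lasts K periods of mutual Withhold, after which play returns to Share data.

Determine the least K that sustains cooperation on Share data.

2

IC: ρ(1−ρ^K)/(1−ρ) ≥ (24−14)/(14−6) = 5/4.
With ρ = 3/4: need 1 − ρ^K ≥ 5/4·(1−3/4)/(3/4), i.e. ρ^K ≤ 0.5833.
Since (3/4)^1 = 0.7500 and (3/4)^2 = 0.5625, the smallest such K is 2.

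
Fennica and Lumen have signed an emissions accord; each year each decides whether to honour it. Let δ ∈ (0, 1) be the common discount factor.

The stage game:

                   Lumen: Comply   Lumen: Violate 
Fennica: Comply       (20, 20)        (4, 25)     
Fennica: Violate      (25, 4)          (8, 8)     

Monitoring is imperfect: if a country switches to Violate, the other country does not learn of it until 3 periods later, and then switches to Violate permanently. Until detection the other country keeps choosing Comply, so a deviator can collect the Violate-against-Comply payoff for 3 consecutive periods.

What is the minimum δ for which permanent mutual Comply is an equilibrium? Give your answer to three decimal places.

0.665

Deviating for the 3 undetected periods gains 25−20 = 5 per period over cooperation, then loses 20−8 = 12 per period forever once punishment starts.
Gain: 5(1 + δ + … + δ^2); loss: 12·δ^3/(1−δ).
No profitable deviation ⇔ 5(1−δ^3) ≤ 12·δ^3, i.e. δ^3 ≥ 5/(5+12) = 5/17.
Hence δ ≥ (5/17)^(1/3) ≈ 0.665.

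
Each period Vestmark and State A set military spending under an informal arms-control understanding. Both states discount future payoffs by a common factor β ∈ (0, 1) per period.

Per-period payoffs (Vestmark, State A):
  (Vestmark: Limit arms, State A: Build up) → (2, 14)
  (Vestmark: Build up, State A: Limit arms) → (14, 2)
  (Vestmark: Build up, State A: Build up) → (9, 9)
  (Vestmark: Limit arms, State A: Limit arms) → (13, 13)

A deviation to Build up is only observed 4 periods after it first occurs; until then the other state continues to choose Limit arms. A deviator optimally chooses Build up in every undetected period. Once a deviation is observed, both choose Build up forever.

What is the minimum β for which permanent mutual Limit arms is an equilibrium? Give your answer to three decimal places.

A deviator earns 14 for 4 periods, then 9 forever; cooperating earns 13 forever. Multiplying the IC by (1−β):
13 ≥ 14(1−β^4) + 9β^4, so 5·β^4 ≥ 1 and β^4 ≥ 1/5.
β ≥ (1/5)^(1/4) ≈ 0.669.

0.669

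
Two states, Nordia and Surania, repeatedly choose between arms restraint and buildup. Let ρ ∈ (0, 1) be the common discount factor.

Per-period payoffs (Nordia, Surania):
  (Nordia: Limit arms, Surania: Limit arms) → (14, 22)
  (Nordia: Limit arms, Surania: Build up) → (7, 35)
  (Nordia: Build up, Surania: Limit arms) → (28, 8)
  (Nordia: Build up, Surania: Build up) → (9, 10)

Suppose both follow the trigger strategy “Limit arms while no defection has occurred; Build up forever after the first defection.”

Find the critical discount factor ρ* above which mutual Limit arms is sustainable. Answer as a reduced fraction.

Nordia: cooperation gives 14 each period; deviation gives 28 once then 9 forever.
  14/(1−ρ) ≥ 28 + 9ρ/(1−ρ) ⇒ ρ ≥ 14/19.
Surania: cooperation gives 22 each period; deviation gives 35 once then 10 forever.
  ρ ≥ 13/25.
Both must hold, so the binding constraint is Nordia's: ρ ≥ 14/19.

14/19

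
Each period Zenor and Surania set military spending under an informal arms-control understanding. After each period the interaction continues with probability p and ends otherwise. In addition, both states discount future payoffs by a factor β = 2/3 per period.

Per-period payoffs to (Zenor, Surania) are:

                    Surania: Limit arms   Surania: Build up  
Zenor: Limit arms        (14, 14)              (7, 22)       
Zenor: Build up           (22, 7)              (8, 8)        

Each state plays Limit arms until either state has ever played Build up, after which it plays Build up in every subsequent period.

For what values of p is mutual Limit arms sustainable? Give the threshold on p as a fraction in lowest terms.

6/7

Expected continuation weight on next period's payoff is β·p = 2/3·p, which plays the role of the discount factor.
Cooperation requires 2/3·p ≥ (22−14)/(22−8) = 4/7, hence p ≥ 6/7.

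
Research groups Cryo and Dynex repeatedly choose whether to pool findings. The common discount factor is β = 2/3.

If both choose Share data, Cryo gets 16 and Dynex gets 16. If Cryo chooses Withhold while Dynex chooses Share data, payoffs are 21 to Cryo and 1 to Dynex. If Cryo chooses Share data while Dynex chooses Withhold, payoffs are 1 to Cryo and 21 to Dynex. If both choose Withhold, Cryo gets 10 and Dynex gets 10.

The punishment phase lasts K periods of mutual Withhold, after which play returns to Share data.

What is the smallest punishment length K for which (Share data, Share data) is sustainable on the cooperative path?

Need Σ_{k=1}^{K} β^k ≥ (21−16)/(16−10) = 0.8333 at β = 2/3.
At K = 1 the sum is 0.6667 < 0.8333; at K = 2 it is 1.1111 ≥ 0.8333.
So the minimum punishment length is K = 2.

2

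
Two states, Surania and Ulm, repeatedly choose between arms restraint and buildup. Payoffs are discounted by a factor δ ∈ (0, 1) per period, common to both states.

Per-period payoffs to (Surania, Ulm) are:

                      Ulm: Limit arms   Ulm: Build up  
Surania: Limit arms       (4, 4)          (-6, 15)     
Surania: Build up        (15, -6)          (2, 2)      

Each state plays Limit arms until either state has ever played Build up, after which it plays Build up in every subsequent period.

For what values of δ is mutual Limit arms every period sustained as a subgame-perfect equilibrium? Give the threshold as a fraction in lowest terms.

11/13

Under grim trigger the critical discount factor is (T−C)/(T−P) with T = 15, C = 4, P = 2.
δ* = (15−4)/(15−2) = 11/13.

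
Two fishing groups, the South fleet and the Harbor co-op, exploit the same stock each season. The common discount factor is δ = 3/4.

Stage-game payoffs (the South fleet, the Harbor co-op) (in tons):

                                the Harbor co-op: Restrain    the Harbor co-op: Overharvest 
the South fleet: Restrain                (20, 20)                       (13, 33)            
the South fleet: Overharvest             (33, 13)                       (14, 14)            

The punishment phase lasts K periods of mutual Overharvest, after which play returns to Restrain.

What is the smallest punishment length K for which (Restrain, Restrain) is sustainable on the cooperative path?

5

IC: δ(1−δ^K)/(1−δ) ≥ (33−20)/(20−14) = 13/6.
With δ = 3/4: need 1 − δ^K ≥ 13/6·(1−3/4)/(3/4), i.e. δ^K ≤ 0.2778.
Since (3/4)^4 = 0.3164 and (3/4)^5 = 0.2373, the smallest such K is 5.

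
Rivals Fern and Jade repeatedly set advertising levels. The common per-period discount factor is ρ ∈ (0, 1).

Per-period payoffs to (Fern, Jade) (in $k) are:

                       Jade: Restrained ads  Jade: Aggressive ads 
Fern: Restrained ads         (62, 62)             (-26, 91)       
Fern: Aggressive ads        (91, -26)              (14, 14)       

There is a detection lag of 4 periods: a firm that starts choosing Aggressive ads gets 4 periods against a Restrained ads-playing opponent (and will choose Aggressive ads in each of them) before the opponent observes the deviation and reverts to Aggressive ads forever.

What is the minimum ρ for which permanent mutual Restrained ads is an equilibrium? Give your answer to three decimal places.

0.783

A deviator earns 91 for 4 periods, then 14 forever; cooperating earns 62 forever. Multiplying the IC by (1−ρ):
62 ≥ 91(1−ρ^4) + 14ρ^4, so 77·ρ^4 ≥ 29 and ρ^4 ≥ 29/77.
ρ ≥ (29/77)^(1/4) ≈ 0.783.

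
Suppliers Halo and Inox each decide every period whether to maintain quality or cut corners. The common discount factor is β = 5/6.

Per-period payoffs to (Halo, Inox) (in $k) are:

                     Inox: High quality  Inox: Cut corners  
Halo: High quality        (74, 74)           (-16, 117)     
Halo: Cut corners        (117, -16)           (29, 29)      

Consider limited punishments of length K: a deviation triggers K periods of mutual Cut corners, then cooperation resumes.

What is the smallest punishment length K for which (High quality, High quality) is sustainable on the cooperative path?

2

No profitable deviation requires (74−29)(β+…+β^K) ≥ 117−74, i.e. β+…+β^K ≥ 43/45 ≈ 0.9556.
With β = 5/6, the partial sums are K=1: 0.8333, K=2: 1.5278.
K = 2 is the first length at which the sum reaches 0.9556.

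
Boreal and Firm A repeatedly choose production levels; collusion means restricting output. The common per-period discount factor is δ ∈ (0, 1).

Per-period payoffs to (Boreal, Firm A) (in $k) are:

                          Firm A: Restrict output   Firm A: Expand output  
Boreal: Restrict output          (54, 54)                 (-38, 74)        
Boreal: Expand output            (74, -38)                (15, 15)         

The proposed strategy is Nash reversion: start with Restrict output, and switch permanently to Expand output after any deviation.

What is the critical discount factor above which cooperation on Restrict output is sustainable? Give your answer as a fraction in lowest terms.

Under grim trigger the critical discount factor is (T−C)/(T−P) with T = 74, C = 54, P = 15.
δ* = (74−54)/(74−15) = 20/59.

20/59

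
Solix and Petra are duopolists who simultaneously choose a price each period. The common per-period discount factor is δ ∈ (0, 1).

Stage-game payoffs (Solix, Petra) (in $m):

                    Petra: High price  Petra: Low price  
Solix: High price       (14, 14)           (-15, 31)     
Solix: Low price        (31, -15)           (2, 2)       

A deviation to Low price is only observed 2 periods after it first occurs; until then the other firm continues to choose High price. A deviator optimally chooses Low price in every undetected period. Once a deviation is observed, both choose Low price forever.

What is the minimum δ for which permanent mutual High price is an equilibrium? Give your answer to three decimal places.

The best deviation is to choose Low price for all 2 undetected periods, earning 31 each, then 2 forever once detected.
Deviation value: 31(1−δ^2)/(1−δ) + 2δ^2/(1−δ); cooperation value: 14/(1−δ).
IC: 14 ≥ 31(1−δ^2) + 2δ^2 = 31 − 29δ^2.
So δ^2 ≥ 17/29, giving δ ≥ (17/29)^(1/2) ≈ 0.766.

0.766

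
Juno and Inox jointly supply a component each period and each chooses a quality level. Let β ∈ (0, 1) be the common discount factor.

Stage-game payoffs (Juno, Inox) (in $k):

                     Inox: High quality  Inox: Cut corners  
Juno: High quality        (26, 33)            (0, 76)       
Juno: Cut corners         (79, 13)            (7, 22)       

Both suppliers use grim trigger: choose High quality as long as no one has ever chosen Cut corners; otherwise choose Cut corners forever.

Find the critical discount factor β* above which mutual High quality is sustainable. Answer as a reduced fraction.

43/54

For Juno: deviation gain 79−26 = 53, per-period punishment loss 26−7 = 19. IC gives β ≥ 53/72.
For Inox: gain 43, loss 11 per period, so β ≥ 43/54.
The tighter constraint is Inox's, so cooperation needs β ≥ 43/54.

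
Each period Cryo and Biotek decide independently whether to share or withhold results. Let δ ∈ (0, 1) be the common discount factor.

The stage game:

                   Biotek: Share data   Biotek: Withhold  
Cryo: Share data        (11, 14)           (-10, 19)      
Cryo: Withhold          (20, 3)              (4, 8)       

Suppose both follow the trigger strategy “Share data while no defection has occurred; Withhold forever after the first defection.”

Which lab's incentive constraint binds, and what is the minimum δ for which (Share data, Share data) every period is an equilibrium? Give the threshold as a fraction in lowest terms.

Cryo; δ ≥ 9/16

Cryo's threshold: (20−11)/(20−4) = 9/16.
Biotek's threshold: (19−14)/(19−8) = 5/11.
9/16 > 5/11, so Cryo binds and δ* = 9/16.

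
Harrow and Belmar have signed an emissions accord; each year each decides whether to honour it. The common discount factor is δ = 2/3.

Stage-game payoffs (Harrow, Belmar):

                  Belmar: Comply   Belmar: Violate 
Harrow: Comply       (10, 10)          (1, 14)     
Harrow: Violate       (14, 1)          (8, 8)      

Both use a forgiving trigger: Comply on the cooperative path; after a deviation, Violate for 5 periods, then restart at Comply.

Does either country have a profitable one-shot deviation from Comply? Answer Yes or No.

Yes

Comparing payoff streams over the 6 periods until play realigns: cooperate → 10(1+δ+…+δ^5); deviate → 14 + 8(δ+…+δ^5).
Cooperation is sustained iff (10−8)(δ+…+δ^5) ≥ 14−10.
δ+…+δ^5 = 2/3·(1−(2/3)^5)/(1−2/3) = 1.7366, and (14−10)/(10−8) = 2.0000.
1.7366 < 2.0000, so cooperation is not sustainable.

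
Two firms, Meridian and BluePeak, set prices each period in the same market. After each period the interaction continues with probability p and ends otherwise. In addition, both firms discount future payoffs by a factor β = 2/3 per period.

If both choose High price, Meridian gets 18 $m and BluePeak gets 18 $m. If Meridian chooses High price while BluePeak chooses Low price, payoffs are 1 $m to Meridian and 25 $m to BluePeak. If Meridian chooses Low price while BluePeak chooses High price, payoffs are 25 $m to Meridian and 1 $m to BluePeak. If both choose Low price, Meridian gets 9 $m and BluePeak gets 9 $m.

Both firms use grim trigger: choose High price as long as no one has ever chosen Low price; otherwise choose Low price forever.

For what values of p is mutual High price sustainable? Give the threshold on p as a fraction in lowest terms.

With continuation probability p and discount β, the effective per-period discount factor is βp.
Grim-trigger IC: βp ≥ (25−18)/(25−9) = 7/16.
So p ≥ (7/16)/(2/3) = 21/32.

21/32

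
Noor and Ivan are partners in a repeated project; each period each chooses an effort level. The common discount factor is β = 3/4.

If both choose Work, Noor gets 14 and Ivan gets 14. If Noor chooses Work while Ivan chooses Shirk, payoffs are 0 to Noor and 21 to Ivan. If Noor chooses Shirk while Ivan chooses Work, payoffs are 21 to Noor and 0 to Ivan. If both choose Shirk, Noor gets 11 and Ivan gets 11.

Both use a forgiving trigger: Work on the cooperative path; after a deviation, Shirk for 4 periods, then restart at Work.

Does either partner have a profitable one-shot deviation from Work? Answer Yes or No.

Yes

Comparing payoff streams over the 5 periods until play realigns: cooperate → 14(1+β+…+β^4); deviate → 21 + 11(β+…+β^4).
Cooperation is sustained iff (14−11)(β+…+β^4) ≥ 21−14.
β+…+β^4 = 3/4·(1−(3/4)^4)/(1−3/4) = 2.0508, and (21−14)/(14−11) = 2.3333.
2.0508 < 2.3333, so cooperation is not sustainable.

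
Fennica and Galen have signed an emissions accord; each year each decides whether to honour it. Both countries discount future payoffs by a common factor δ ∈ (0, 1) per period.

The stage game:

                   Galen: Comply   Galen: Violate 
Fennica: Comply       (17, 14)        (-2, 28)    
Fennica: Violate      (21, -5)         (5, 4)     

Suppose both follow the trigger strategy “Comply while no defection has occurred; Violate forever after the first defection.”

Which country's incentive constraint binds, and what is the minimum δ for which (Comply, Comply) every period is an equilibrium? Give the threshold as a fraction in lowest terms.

Galen; δ ≥ 7/12

For Fennica: deviation gain 21−17 = 4, per-period punishment loss 17−5 = 12. IC gives δ ≥ 4/16 = 1/4.
For Galen: gain 14, loss 10 per period, so δ ≥ 14/24 = 7/12.
The tighter constraint is Galen's, so cooperation needs δ ≥ 7/12.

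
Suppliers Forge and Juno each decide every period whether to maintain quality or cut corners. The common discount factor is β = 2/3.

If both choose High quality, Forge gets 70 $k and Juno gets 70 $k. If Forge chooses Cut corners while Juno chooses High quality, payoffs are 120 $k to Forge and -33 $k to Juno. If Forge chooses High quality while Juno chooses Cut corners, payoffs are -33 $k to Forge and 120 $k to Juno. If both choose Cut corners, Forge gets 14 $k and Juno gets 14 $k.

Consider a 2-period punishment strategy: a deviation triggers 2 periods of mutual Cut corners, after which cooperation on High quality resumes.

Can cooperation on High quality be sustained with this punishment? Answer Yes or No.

Yes

IC: β+…+β^2 ≥ (120−70)/(70−14) = 25/28.
At β = 2/3: partial sum = 1.1111 ≥ 0.8929. Cooperation sustainable.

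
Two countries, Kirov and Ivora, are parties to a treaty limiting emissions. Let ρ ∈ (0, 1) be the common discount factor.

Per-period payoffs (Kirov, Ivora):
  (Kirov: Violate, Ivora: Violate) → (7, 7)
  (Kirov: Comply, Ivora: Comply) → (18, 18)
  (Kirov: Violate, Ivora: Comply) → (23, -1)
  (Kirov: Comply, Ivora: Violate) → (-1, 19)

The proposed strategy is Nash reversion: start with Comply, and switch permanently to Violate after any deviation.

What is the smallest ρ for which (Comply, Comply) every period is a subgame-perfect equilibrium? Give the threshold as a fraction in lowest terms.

5/16

For Kirov: deviation gain 23−18 = 5, per-period punishment loss 18−7 = 11. IC gives ρ ≥ 5/16.
For Ivora: gain 1, loss 11 per period, so ρ ≥ 1/12.
The tighter constraint is Kirov's, so cooperation needs ρ ≥ 5/16.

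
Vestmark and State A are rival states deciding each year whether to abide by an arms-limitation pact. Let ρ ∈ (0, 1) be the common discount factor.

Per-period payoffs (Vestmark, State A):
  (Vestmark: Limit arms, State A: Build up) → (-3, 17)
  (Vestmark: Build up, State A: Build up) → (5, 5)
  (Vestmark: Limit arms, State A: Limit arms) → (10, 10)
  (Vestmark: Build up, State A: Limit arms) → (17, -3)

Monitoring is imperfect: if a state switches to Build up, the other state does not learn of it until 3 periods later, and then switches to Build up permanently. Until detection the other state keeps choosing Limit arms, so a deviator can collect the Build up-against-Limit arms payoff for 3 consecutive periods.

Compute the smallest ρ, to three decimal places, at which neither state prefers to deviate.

The best deviation is to choose Build up for all 3 undetected periods, earning 17 each, then 5 forever once detected.
Deviation value: 17(1−ρ^3)/(1−ρ) + 5ρ^3/(1−ρ); cooperation value: 10/(1−ρ).
IC: 10 ≥ 17(1−ρ^3) + 5ρ^3 = 17 − 12ρ^3.
So ρ^3 ≥ 7/12, giving ρ ≥ (7/12)^(1/3) ≈ 0.836.

0.836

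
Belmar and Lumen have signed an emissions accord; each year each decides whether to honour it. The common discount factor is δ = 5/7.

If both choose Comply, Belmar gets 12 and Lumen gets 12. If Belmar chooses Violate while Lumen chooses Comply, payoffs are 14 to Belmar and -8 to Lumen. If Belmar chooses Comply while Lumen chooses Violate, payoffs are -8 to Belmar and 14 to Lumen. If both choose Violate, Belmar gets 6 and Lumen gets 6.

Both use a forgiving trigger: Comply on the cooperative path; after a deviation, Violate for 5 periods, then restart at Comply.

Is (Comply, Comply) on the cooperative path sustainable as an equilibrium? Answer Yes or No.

A one-shot deviation gives 14 now, then 6 for 5 periods, then back to 12.
Gain from deviating: (14−12) today; loss: (12−6) in each of the next 5 periods.
No-deviation condition: (12−6)(δ+…+δ^5) ≥ 14−12, i.e. δ+…+δ^5 ≥ 1/3.
At δ = 5/7: δ+…+δ^5 = 2.0352 ≥ 0.3333.
So cooperation is sustainable.

Yes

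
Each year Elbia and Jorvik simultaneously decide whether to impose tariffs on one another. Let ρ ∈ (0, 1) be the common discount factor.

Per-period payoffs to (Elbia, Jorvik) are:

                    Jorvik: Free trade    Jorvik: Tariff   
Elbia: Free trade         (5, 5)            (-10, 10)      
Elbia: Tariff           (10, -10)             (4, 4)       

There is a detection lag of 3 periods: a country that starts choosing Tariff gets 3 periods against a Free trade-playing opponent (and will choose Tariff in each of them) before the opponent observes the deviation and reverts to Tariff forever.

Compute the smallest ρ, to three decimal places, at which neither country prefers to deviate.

A deviator earns 10 for 3 periods, then 4 forever; cooperating earns 5 forever. Multiplying the IC by (1−ρ):
5 ≥ 10(1−ρ^3) + 4ρ^3, so 6·ρ^3 ≥ 5 and ρ^3 ≥ 5/6.
ρ ≥ (5/6)^(1/3) ≈ 0.941.

0.941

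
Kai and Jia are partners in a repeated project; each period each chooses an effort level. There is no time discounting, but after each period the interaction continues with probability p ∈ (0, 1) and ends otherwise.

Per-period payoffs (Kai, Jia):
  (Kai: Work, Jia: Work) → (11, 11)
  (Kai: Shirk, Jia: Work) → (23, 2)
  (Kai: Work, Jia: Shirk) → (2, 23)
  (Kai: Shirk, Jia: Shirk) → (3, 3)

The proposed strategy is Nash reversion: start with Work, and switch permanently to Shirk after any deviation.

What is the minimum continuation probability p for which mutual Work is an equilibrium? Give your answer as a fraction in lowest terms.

3/5

Expected cooperation value is 11 + p·11 + p²·11 + … = 11/(1−p); deviation gives 23 + p·3/(1−p).
11 ≥ 23(1−p) + 3p ⇒ 20p ≥ 12 ⇒ p ≥ 12/20 = 3/5.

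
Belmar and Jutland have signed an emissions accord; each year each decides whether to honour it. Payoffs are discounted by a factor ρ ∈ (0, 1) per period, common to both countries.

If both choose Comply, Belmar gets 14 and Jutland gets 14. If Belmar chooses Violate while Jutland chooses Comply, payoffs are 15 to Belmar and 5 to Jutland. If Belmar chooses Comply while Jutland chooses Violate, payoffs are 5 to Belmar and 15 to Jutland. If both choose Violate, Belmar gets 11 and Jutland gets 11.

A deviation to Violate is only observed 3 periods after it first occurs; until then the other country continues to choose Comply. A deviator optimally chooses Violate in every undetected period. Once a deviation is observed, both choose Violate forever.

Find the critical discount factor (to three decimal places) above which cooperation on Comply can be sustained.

Deviating for the 3 undetected periods gains 15−14 = 1 per period over cooperation, then loses 14−11 = 3 per period forever once punishment starts.
Gain: 1(1 + ρ + … + ρ^2); loss: 3·ρ^3/(1−ρ).
No profitable deviation ⇔ 1(1−ρ^3) ≤ 3·ρ^3, i.e. ρ^3 ≥ 1/(1+3) = 1/4.
Hence ρ ≥ (1/4)^(1/3) ≈ 0.630.

0.630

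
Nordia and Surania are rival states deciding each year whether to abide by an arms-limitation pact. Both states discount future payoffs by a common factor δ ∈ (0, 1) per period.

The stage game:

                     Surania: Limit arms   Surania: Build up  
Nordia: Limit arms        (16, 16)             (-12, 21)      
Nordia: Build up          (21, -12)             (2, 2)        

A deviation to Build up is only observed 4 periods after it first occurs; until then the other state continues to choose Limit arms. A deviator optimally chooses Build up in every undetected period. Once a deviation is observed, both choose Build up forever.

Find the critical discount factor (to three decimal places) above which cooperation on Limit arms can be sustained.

0.716

Deviating for the 4 undetected periods gains 21−16 = 5 per period over cooperation, then loses 16−2 = 14 per period forever once punishment starts.
Gain: 5(1 + δ + … + δ^3); loss: 14·δ^4/(1−δ).
No profitable deviation ⇔ 5(1−δ^4) ≤ 14·δ^4, i.e. δ^4 ≥ 5/(5+14) = 5/19.
Hence δ ≥ (5/19)^(1/4) ≈ 0.716.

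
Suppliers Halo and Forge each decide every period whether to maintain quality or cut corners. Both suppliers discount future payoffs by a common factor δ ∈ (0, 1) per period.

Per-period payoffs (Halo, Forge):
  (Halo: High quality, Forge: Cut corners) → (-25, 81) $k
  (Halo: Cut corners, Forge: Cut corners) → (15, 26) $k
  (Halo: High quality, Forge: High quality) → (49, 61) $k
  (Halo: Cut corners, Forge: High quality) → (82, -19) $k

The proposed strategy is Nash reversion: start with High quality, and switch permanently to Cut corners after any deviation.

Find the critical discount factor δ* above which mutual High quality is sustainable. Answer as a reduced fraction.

Halo's threshold: (82−49)/(82−15) = 33/67.
Forge's threshold: (81−61)/(81−26) = 4/11.
33/67 > 4/11, so Halo binds and δ* = 33/67.

33/67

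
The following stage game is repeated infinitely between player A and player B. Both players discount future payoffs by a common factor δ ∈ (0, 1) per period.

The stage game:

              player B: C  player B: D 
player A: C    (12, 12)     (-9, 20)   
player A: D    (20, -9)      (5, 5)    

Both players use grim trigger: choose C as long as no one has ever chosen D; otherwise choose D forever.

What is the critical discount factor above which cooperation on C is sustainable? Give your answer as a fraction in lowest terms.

Cooperation forever yields 12 each period: 12/(1−δ).
Deviating yields 20 once, then 5 forever: 20 + 5δ/(1−δ).
No profitable deviation requires 12/(1−δ) ≥ 20 + 5δ/(1−δ).
Multiplying by (1−δ): 12 ≥ 20(1−δ) + 5δ = 20 − 15δ.
So 15δ ≥ 8, i.e. δ ≥ 8/15.

8/15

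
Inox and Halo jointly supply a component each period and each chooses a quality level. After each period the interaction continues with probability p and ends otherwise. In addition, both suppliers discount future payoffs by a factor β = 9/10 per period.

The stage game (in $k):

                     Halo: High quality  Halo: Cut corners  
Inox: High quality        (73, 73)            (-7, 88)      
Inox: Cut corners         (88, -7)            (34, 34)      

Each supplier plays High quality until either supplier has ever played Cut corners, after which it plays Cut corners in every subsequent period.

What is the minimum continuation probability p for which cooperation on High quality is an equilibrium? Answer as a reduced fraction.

With continuation probability p and discount β, the effective per-period discount factor is βp.
Grim-trigger IC: βp ≥ (88−73)/(88−34) = 5/18.
So p ≥ (5/18)/(9/10) = 25/81.

25/81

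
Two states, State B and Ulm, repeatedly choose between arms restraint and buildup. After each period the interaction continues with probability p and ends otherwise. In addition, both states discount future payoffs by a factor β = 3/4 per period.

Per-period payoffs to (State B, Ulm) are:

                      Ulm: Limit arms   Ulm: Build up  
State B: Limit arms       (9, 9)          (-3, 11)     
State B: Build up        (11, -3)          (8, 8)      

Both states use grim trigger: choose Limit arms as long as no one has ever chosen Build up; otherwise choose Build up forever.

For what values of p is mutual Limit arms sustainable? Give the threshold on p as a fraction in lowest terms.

8/9

With continuation probability p and discount β, the effective per-period discount factor is βp.
Grim-trigger IC: βp ≥ (11−9)/(11−8) = 2/3.
So p ≥ (2/3)/(3/4) = 8/9.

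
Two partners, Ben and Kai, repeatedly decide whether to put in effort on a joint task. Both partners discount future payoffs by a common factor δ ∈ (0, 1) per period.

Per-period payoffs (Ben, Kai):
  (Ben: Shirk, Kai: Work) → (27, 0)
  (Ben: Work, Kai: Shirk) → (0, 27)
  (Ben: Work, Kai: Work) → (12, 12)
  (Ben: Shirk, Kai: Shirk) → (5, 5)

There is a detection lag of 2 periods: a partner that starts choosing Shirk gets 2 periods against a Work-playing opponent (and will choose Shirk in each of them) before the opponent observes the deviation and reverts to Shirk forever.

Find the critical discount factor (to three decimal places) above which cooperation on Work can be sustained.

0.826

Deviating for the 2 undetected periods gains 27−12 = 15 per period over cooperation, then loses 12−5 = 7 per period forever once punishment starts.
Gain: 15(1 + δ + … + δ^1); loss: 7·δ^2/(1−δ).
No profitable deviation ⇔ 15(1−δ^2) ≤ 7·δ^2, i.e. δ^2 ≥ 15/(15+7) = 15/22.
Hence δ ≥ (15/22)^(1/2) ≈ 0.826.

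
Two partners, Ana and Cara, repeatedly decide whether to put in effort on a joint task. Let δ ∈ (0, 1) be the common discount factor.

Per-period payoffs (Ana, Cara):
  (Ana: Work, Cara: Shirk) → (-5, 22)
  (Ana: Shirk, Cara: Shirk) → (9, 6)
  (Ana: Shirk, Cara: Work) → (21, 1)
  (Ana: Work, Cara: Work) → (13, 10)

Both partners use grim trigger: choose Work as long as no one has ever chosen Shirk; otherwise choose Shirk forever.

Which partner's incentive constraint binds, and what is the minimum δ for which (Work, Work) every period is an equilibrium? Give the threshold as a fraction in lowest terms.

Cara; δ ≥ 3/4

Ana's threshold: (21−13)/(21−9) = 2/3.
Cara's threshold: (22−10)/(22−6) = 3/4.
2/3 < 3/4, so Cara binds and δ* = 3/4.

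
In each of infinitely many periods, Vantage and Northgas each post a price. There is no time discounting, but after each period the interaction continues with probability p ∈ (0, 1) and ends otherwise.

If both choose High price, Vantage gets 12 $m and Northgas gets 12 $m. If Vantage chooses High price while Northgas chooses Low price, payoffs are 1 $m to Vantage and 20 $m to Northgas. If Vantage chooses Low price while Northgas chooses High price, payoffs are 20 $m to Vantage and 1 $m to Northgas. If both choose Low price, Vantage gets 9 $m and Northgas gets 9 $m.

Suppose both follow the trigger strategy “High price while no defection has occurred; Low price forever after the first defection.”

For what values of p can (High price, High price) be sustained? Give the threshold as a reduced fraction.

With no time discounting, the continuation probability p plays the role of the discount factor.
Grim-trigger IC: 12/(1−p) ≥ 20 + 9p/(1−p) ⇒ p ≥ (20−12)/(20−9) = 8/11.

8/11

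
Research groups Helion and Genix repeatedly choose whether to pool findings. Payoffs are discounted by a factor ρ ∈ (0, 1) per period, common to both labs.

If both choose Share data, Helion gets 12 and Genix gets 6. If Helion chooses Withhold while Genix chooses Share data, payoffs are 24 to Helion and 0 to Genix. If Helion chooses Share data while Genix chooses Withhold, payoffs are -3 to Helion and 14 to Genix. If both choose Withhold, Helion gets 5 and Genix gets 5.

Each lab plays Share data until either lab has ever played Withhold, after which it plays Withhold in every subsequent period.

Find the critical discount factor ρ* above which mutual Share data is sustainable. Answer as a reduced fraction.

For Helion: deviation gain 24−12 = 12, per-period punishment loss 12−5 = 7. IC gives ρ ≥ 12/19.
For Genix: gain 8, loss 1 per period, so ρ ≥ 8/9.
The tighter constraint is Genix's, so cooperation needs ρ ≥ 8/9.

8/9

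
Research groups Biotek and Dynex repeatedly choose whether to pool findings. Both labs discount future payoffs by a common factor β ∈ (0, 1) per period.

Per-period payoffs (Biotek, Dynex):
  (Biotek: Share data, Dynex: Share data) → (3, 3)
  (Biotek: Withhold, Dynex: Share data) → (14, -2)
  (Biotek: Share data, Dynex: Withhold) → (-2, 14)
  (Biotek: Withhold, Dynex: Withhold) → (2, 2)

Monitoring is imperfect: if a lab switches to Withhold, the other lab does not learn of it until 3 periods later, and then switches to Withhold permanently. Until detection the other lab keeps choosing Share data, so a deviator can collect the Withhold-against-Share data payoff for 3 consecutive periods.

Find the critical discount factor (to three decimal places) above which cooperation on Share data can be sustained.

Deviating for the 3 undetected periods gains 14−3 = 11 per period over cooperation, then loses 3−2 = 1 per period forever once punishment starts.
Gain: 11(1 + β + … + β^2); loss: 1·β^3/(1−β).
No profitable deviation ⇔ 11(1−β^3) ≤ 1·β^3, i.e. β^3 ≥ 11/(11+1) = 11/12.
Hence β ≥ (11/12)^(1/3) ≈ 0.971.

0.971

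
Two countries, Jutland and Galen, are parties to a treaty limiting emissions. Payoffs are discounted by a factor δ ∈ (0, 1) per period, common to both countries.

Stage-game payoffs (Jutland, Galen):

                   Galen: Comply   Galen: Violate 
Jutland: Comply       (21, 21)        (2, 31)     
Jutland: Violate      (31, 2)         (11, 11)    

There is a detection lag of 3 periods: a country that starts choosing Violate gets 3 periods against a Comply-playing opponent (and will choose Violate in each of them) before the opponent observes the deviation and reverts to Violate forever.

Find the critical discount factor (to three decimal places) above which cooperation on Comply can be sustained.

0.794

A deviator earns 31 for 3 periods, then 11 forever; cooperating earns 21 forever. Multiplying the IC by (1−δ):
21 ≥ 31(1−δ^3) + 11δ^3, so 20·δ^3 ≥ 10 and δ^3 ≥ 1/2.
δ ≥ (1/2)^(1/3) ≈ 0.794.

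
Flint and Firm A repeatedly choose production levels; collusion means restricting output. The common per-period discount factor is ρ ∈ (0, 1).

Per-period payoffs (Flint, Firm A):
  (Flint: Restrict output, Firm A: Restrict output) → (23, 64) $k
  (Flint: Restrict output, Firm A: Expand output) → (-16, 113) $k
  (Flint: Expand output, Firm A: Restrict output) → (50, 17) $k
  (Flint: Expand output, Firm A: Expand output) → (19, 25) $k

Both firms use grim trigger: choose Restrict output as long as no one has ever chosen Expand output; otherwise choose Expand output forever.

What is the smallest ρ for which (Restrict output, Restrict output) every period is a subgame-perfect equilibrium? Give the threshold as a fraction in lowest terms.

27/31

Flint: cooperation gives 23 each period; deviation gives 50 once then 19 forever.
  23/(1−ρ) ≥ 50 + 19ρ/(1−ρ) ⇒ ρ ≥ 27/31.
Firm A: cooperation gives 64 each period; deviation gives 113 once then 25 forever.
  ρ ≥ 49/88.
Both must hold, so the binding constraint is Flint's: ρ ≥ 27/31.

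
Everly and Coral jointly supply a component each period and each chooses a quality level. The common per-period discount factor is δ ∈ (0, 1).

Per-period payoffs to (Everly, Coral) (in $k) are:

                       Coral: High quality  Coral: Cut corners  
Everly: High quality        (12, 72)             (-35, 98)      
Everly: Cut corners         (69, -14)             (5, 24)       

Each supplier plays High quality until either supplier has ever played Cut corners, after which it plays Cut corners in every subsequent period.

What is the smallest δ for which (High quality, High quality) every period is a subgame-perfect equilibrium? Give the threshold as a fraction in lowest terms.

Everly's threshold: (69−12)/(69−5) = 57/64.
Coral's threshold: (98−72)/(98−24) = 13/37.
57/64 > 13/37, so Everly binds and δ* = 57/64.

57/64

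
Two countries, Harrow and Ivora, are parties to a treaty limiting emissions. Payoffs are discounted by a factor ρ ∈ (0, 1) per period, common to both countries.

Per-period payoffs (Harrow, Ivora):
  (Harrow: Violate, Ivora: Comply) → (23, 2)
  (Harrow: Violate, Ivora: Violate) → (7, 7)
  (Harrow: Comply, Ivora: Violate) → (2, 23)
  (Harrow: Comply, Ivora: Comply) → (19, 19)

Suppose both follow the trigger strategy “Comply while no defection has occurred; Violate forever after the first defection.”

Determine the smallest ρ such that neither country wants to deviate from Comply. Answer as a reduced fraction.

1/4

One-period gain from deviating is 23 − 19 = 4. The loss is 19 − 7 = 12 in every subsequent period, with present value 12·ρ/(1−ρ).
Deviation is unprofitable when 12·ρ/(1−ρ) ≥ 4, i.e. ρ/(1−ρ) ≥ 1/3.
Equivalently ρ ≥ 4/(4+12) = 1/4.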